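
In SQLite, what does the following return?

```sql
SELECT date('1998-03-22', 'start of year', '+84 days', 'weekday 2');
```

`start of year` rewinds 1998-03-22 to 1998-01-01.
Applying '+84 days' to 1998-01-01: counting 84 days forward gives 1998-03-26.
`weekday 2` advances to the next Tuesday; 1998-03-26 is a Thursday, so it moves forward to 1998-03-31.

1998-03-31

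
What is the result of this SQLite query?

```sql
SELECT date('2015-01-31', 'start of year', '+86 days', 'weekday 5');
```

`start of year` rewinds 2015-01-31 to 2015-01-01.
Applying '+86 days' to 2015-01-01: counting 86 days forward gives 2015-03-28.
`weekday 5` advances to the next Friday; 2015-03-28 is a Saturday, so it moves forward to 2015-04-03.

2015-04-03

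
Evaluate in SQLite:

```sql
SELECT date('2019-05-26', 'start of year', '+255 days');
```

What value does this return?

`start of year` rewinds 2019-05-26 to 2019-01-01.
Applying '+255 days' to 2019-01-01: counting 255 days forward gives 2019-09-13.

2019-09-13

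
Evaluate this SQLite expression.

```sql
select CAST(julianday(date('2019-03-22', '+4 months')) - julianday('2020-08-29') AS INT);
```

Adding +4 months to 2019-03-22 gives 2019-07-22.
9 days remain in July 2019 after the 22nd (31 − 22).
Full months from August 2019 through July 2020 contribute their day counts.
Then 29 days into August 2020.
Total: 9 + 31 + 30 + 31 + 30 + 31 + 31 + 29 + 31 + 30 + 31 + 30 + 31 + 29 = 404.
The subtraction is earlier − later, so the result is −404 → -404.

-404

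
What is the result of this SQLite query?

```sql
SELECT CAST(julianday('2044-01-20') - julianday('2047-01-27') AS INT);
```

-1103

11 days remain in January 2044 after the 20th (31 − 20).
Full months from February 2044 through December 2046 contribute their day counts.
Then 27 days into January 2047.
Total: 11 + 29 + 31 + 30 + 31 + 30 + 31 + 31 + 30 + 31 + 30 + 31 + 31 + 28 + 31 + 30 + 31 + 30 + 31 + 31 + 30 + 31 + 30 + 31 + 31 + 28 + 31 + 30 + 31 + 30 + 31 + 31 + 30 + 31 + 30 + 31 + 27 = 1103.
The subtraction is earlier − later, so the result is −1103 → -1103.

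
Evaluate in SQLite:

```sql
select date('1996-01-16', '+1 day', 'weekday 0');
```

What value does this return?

Advancing 1 more day within January lands on 1996-01-17.
`weekday 0` advances to the next Sunday; 1996-01-17 is a Wednesday, so it moves forward to 1996-01-21.

1996-01-21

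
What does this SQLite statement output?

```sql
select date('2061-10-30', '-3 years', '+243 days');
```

Adding -3 years to 2061-10-30 gives 2058-10-30.
Applying '+243 days' to 2058-10-30: counting 243 days forward gives 2059-06-30.

2059-06-30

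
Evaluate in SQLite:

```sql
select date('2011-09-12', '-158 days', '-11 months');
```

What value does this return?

Applying '-158 days' to 2011-09-12: counting 158 days back gives 2011-04-07.
Adding -11 months to 2011-04-07 gives 2010-05-07.

2010-05-07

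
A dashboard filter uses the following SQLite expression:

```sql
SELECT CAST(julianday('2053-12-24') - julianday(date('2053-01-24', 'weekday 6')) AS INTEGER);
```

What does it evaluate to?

333

`weekday 6` advances to the next Saturday; 2053-01-24 is a Friday, so it moves forward to 2053-01-25.
6 days remain in January 2053 after the 25th (31 − 25).
Full months from February 2053 through November 2053 contribute their day counts.
Then 24 days into December 2053.
Total: 6 + 28 + 31 + 30 + 31 + 30 + 31 + 31 + 30 + 31 + 30 + 24 = 333.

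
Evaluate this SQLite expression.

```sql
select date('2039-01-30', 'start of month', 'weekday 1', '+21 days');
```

2039-01-24

`start of month` rewinds 2039-01-30 to 2039-01-01.
`weekday 1` advances to the next Monday; 2039-01-01 is a Saturday, so it moves forward to 2039-01-03.
Advancing 21 more days within January lands on 2039-01-24.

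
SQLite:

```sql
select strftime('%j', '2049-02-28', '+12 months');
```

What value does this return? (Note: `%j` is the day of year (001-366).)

059

First apply '+12 months': 2049-02-28 → 2050-02-28.
Day-of-year for 2050-02-28: days since 2050-01-01 inclusive = 59, zero-padded to 059.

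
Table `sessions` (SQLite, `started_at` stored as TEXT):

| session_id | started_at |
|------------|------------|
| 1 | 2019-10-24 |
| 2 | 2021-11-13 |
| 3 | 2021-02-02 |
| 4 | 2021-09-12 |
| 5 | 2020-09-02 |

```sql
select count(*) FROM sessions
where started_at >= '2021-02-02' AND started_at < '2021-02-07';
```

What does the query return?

1

Rows in [2021-02-02, 2021-02-07): 2021-02-02 → 1 row.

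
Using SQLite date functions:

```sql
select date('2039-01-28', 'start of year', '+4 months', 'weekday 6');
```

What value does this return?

`start of year` rewinds 2039-01-28 to 2039-01-01.
Adding +4 months to 2039-01-01 gives 2039-05-01.
`weekday 6` advances to the next Saturday; 2039-05-01 is a Sunday, so it moves forward to 2039-05-07.

2039-05-07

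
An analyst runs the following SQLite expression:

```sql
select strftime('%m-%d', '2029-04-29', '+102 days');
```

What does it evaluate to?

08-09

First apply '+102 days': 2029-04-29 → 2029-08-09.
`%m-%d` extracts the month-day: 08-09.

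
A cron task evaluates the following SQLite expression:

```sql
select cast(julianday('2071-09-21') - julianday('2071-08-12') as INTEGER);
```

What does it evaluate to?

40

19 days remain in August 2071 after the 12th (31 − 12).
Then 21 days into September 2071.
Total: 19 + 21 = 40.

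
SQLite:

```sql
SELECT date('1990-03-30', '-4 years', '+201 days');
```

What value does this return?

Adding -4 years to 1990-03-30 gives 1986-03-30.
Applying '+201 days' to 1986-03-30: counting 201 days forward gives 1986-10-17.

1986-10-17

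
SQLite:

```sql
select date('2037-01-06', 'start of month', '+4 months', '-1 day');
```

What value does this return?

2037-04-30

`start of month` rewinds 2037-01-06 to 2037-01-01.
Adding +4 months to 2037-01-01 gives 2037-05-01.
Going back 1 day from 2037-05-01 reaches 2037-04-30 (last day of April, 30 days).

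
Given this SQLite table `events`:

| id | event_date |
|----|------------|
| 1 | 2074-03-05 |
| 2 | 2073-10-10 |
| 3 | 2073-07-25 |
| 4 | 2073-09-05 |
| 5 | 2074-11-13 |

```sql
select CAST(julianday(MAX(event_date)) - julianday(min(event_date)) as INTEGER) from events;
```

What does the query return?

476

MIN = 2073-07-25, MAX = 2074-11-13.
6 days remain in July 2073 after the 25th (31 − 25).
Full months from August 2073 through October 2074 contribute their day counts.
Then 13 days into November 2074.
Total: 6 + 31 + 30 + 31 + 30 + 31 + 31 + 28 + 31 + 30 + 31 + 30 + 31 + 31 + 30 + 31 + 13 = 476.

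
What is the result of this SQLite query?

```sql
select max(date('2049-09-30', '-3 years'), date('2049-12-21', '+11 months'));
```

2050-11-21

date('2049-09-30', '-3 years') → 2046-09-30.
date('2049-12-21', '+11 months') → 2050-11-21.
Later of the two is 2050-11-21.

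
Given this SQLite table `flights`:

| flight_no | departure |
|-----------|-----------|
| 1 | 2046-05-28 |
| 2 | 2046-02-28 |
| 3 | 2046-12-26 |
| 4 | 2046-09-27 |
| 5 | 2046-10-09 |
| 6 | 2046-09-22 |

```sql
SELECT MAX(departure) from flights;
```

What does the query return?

MAX over {2046-02-28, 2046-05-28, 2046-09-22, 2046-09-27, 2046-10-09, 2046-12-26}.

2046-12-26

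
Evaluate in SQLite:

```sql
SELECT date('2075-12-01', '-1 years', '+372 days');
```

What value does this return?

2075-12-08

Adding -1 year to 2075-12-01 gives 2074-12-01.
Applying '+372 days' to 2074-12-01: counting 372 days forward gives 2075-12-08.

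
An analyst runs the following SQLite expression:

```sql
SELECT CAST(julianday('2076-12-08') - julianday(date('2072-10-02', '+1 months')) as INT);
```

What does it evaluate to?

1497

Adding +1 month to 2072-10-02 gives 2072-11-02.
28 days remain in November 2072 after the 2nd (30 − 2).
Full months from December 2072 through November 2076 contribute their day counts.
Then 8 days into December 2076.
Total: 28 + 31 + 31 + 28 + 31 + 30 + 31 + 30 + 31 + 31 + 30 + 31 + 30 + 31 + 31 + 28 + 31 + 30 + 31 + 30 + 31 + 31 + 30 + 31 + 30 + 31 + 31 + 28 + 31 + 30 + 31 + 30 + 31 + 31 + 30 + 31 + 30 + 31 + 31 + 29 + 31 + 30 + 31 + 30 + 31 + 31 + 30 + 31 + 30 + 8 = 1497.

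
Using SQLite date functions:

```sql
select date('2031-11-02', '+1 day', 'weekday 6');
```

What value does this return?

2031-11-08

Advancing 1 more day within November lands on 2031-11-03.
`weekday 6` advances to the next Saturday; 2031-11-03 is a Monday, so it moves forward to 2031-11-08.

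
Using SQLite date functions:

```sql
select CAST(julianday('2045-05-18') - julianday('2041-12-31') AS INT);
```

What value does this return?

0 days remain in December 2041 after the 31st (31 − 31).
Full months from January 2042 through April 2045 contribute their day counts.
Then 18 days into May 2045.
Total: 0 + 31 + 28 + 31 + 30 + 31 + 30 + 31 + 31 + 30 + 31 + 30 + 31 + 31 + 28 + 31 + 30 + 31 + 30 + 31 + 31 + 30 + 31 + 30 + 31 + 31 + 29 + 31 + 30 + 31 + 30 + 31 + 31 + 30 + 31 + 30 + 31 + 31 + 28 + 31 + 30 + 18 = 1234.

1234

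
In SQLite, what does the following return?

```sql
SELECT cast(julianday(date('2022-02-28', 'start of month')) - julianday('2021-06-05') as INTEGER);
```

`start of month` rewinds 2022-02-28 to 2022-02-01.
25 days remain in June 2021 after the 5th (30 − 5).
Full months from July 2021 through January 2022 contribute their day counts.
Then 1 day into February 2022.
Total: 25 + 31 + 31 + 30 + 31 + 30 + 31 + 31 + 1 = 241.

241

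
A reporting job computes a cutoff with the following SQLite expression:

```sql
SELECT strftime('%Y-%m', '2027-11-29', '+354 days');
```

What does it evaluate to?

2028-11

First apply '+354 days': 2027-11-29 → 2028-11-17.
`%Y-%m` extracts the year-month: 2028-11.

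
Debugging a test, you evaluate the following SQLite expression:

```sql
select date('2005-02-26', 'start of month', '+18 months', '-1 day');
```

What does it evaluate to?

2006-07-31

`start of month` rewinds 2005-02-26 to 2005-02-01.
Adding +18 months to 2005-02-01 gives 2006-08-01.
Going back 1 day from 2006-08-01 reaches 2006-07-31 (last day of July, 31 days).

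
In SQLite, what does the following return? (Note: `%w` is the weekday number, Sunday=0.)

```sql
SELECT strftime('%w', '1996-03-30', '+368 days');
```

First apply '+368 days': 1996-03-30 → 1997-04-02.
1997-04-02 is a Wednesday; with Sunday=0 that is 3.

3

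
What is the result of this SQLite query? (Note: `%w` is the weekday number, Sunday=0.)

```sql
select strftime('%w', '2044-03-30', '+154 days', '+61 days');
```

1

First apply '+154 days', '+61 days': 2044-03-30 → 2044-10-31.
2044-10-31 is a Monday; with Sunday=0 that is 1.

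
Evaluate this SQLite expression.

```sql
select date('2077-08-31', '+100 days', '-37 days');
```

Applying '+100 days' to 2077-08-31: counting 100 days forward gives 2077-12-09.
Going back 9 days from 2077-12-09 reaches 2077-11-30 (last day of November, 30 days).
Going back 28 days within November lands on 2077-11-02.

2077-11-02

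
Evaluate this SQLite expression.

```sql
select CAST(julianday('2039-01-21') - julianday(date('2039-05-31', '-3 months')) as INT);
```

-41

Adding -3 months to 2039-05-31 targets 2039-02-31. February 2039 has only 28 days, so SQLite normalizes the 3-day overflow forward to 2039-03-03.
10 days remain in January 2039 after the 21st (31 − 21).
February 2039: 28 days.
Then 3 days into March 2039.
Total: 10 + 28 + 3 = 41.
The subtraction is earlier − later, so the result is −41 → -41.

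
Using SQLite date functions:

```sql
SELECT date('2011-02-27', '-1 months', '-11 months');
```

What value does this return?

Adding -1 month to 2011-02-27 gives 2011-01-27.
Adding -11 months to 2011-01-27 gives 2010-02-27.

2010-02-27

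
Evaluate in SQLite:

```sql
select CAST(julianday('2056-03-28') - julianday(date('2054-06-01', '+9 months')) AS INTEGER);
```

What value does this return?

Adding +9 months to 2054-06-01 gives 2055-03-01.
30 days remain in March 2055 after the 1st (31 − 1).
Full months from April 2055 through February 2056 contribute their day counts.
Then 28 days into March 2056.
Total: 30 + 30 + 31 + 30 + 31 + 31 + 30 + 31 + 30 + 31 + 31 + 29 + 28 = 393.

393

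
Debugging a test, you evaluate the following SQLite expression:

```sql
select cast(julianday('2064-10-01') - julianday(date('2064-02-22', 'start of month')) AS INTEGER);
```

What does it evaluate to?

243

`start of month` rewinds 2064-02-22 to 2064-02-01.
28 days remain in February 2064 after the 1st (29 − 1).
Full months from March 2064 through September 2064 contribute their day counts.
Then 1 day into October 2064.
Total: 28 + 31 + 30 + 31 + 30 + 31 + 31 + 30 + 1 = 243.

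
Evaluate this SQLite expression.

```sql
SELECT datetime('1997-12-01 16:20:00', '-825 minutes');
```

1997-12-01 02:35:00

825 minutes = 13h 45m; -825 minutes from 1997-12-01 16:20:00 is 1997-12-01 02:35:00.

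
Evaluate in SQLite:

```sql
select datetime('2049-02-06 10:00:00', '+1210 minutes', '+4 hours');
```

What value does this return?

1210 minutes = 20h 10m; +1210 minutes from 2049-02-06 10:00:00 is 2049-02-07 06:10:00 (crosses midnight).
+4 hours from 2049-02-07 06:10:00 is 2049-02-07 10:10:00.

2049-02-07 10:10:00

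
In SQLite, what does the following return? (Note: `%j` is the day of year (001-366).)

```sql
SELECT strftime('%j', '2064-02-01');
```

032

Day-of-year for 2064-02-01: days since 2064-01-01 inclusive = 32, zero-padded to 032.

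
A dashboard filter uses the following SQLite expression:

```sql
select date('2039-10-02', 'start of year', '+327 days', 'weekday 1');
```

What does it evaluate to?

2039-11-28

`start of year` rewinds 2039-10-02 to 2039-01-01.
Applying '+327 days' to 2039-01-01: counting 327 days forward gives 2039-11-24.
`weekday 1` advances to the next Monday; 2039-11-24 is a Thursday, so it moves forward to 2039-11-28.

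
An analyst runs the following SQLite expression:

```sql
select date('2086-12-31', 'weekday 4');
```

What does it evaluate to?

`weekday 4` advances to the next Thursday; 2086-12-31 is a Tuesday, so it moves forward to 2087-01-02.

2087-01-02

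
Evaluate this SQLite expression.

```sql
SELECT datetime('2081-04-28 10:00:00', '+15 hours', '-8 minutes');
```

2081-04-29 00:52:00

+15 hours from 2081-04-28 10:00:00 is 2081-04-29 01:00:00 (crosses midnight).
-8 minutes from 2081-04-29 01:00:00 is 2081-04-29 00:52:00.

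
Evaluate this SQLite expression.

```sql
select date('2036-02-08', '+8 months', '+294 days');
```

Adding +8 months to 2036-02-08 gives 2036-10-08.
Applying '+294 days' to 2036-10-08: counting 294 days forward gives 2037-07-29.

2037-07-29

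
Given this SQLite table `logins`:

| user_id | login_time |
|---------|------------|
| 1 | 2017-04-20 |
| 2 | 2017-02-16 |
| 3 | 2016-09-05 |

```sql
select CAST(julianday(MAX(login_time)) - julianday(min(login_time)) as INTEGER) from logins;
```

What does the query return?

MIN = 2016-09-05, MAX = 2017-04-20.
25 days remain in September 2016 after the 5th (30 − 5).
Full months from October 2016 through March 2017 contribute their day counts.
Then 20 days into April 2017.
Total: 25 + 31 + 30 + 31 + 31 + 28 + 31 + 20 = 227.

227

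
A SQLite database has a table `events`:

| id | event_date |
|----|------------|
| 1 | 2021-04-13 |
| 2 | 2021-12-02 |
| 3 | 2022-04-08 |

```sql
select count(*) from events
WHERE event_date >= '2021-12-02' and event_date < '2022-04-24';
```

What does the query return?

2

Rows in [2021-12-02, 2022-04-24): 2021-12-02, 2022-04-08 → 2 rows.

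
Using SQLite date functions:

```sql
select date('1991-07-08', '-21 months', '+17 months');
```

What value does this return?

Adding -21 months to 1991-07-08 gives 1989-10-08.
Adding +17 months to 1989-10-08 gives 1991-03-08.

1991-03-08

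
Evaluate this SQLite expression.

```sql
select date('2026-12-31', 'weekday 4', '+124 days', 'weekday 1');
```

`weekday 4` advances to the next Thursday; 2026-12-31 is already a Thursday, so it stays at 2026-12-31.
Applying '+124 days' to 2026-12-31: counting 124 days forward gives 2027-05-04.
`weekday 1` advances to the next Monday; 2027-05-04 is a Tuesday, so it moves forward to 2027-05-10.

2027-05-10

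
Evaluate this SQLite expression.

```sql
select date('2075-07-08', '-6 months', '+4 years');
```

Adding -6 months to 2075-07-08 gives 2075-01-08.
Adding +4 years to 2075-01-08 gives 2079-01-08.

2079-01-08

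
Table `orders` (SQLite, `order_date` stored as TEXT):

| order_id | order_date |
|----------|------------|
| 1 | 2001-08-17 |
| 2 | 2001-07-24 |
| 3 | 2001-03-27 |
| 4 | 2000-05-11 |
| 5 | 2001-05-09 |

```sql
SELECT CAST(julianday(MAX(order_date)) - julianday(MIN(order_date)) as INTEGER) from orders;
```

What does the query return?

MIN = 2000-05-11, MAX = 2001-08-17.
20 days remain in May 2000 after the 11th (31 − 11).
Full months from June 2000 through July 2001 contribute their day counts.
Then 17 days into August 2001.
Total: 20 + 30 + 31 + 31 + 30 + 31 + 30 + 31 + 31 + 28 + 31 + 30 + 31 + 30 + 31 + 17 = 463.

463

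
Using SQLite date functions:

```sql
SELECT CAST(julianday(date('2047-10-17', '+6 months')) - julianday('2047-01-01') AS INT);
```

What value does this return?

Adding +6 months to 2047-10-17 gives 2048-04-17.
30 days remain in January 2047 after the 1st (31 − 1).
Full months from February 2047 through March 2048 contribute their day counts.
Then 17 days into April 2048.
Total: 30 + 28 + 31 + 30 + 31 + 30 + 31 + 31 + 30 + 31 + 30 + 31 + 31 + 29 + 31 + 17 = 472.

472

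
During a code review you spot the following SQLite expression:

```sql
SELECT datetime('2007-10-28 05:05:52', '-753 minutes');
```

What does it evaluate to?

753 minutes = 12h 33m; -753 minutes from 2007-10-28 05:05:52 is 2007-10-27 16:32:52 (crosses midnight).

2007-10-27 16:32:52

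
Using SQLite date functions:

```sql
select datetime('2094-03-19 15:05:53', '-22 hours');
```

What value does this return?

2094-03-18 17:05:53

-22 hours from 2094-03-19 15:05:53 is 2094-03-18 17:05:53 (crosses midnight).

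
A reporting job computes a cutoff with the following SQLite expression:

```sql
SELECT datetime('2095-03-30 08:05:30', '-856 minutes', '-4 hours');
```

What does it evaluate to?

2095-03-29 13:49:30

856 minutes = 14h 16m; -856 minutes from 2095-03-30 08:05:30 is 2095-03-29 17:49:30 (crosses midnight).
-4 hours from 2095-03-29 17:49:30 is 2095-03-29 13:49:30.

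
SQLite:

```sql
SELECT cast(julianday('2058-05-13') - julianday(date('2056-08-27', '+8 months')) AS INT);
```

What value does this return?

381

Adding +8 months to 2056-08-27 gives 2057-04-27.
3 days remain in April 2057 after the 27th (30 − 27).
Full months from May 2057 through April 2058 contribute their day counts.
Then 13 days into May 2058.
Total: 3 + 31 + 30 + 31 + 31 + 30 + 31 + 30 + 31 + 31 + 28 + 31 + 30 + 13 = 381.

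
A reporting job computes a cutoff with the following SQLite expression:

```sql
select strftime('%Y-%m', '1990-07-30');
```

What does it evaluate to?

1990-07

`%Y-%m` extracts the year-month: 1990-07.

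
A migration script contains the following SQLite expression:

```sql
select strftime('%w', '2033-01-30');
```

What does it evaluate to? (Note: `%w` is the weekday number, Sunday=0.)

2033-01-30 is a Sunday; with Sunday=0 that is 0.

0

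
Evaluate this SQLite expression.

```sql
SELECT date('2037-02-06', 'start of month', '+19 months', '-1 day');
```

2038-08-31

`start of month` rewinds 2037-02-06 to 2037-02-01.
Adding +19 months to 2037-02-01 gives 2038-09-01.
Going back 1 day from 2038-09-01 reaches 2038-08-31 (last day of August, 31 days).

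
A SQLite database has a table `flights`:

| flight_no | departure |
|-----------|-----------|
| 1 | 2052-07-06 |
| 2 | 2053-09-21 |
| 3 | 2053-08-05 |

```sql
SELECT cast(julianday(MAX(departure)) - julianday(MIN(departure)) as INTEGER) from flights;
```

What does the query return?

442

MIN = 2052-07-06, MAX = 2053-09-21.
25 days remain in July 2052 after the 6th (31 − 6).
Full months from August 2052 through August 2053 contribute their day counts.
Then 21 days into September 2053.
Total: 25 + 31 + 30 + 31 + 30 + 31 + 31 + 28 + 31 + 30 + 31 + 30 + 31 + 31 + 21 = 442.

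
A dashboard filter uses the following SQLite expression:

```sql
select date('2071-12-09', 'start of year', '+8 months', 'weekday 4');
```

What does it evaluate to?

`start of year` rewinds 2071-12-09 to 2071-01-01.
Adding +8 months to 2071-01-01 gives 2071-09-01.
`weekday 4` advances to the next Thursday; 2071-09-01 is a Tuesday, so it moves forward to 2071-09-03.

2071-09-03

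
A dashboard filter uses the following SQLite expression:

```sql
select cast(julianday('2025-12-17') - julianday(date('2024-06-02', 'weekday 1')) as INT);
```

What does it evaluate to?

`weekday 1` advances to the next Monday; 2024-06-02 is a Sunday, so it moves forward to 2024-06-03.
27 days remain in June 2024 after the 3rd (30 − 3).
Full months from July 2024 through November 2025 contribute their day counts.
Then 17 days into December 2025.
Total: 27 + 31 + 31 + 30 + 31 + 30 + 31 + 31 + 28 + 31 + 30 + 31 + 30 + 31 + 31 + 30 + 31 + 30 + 17 = 562.

562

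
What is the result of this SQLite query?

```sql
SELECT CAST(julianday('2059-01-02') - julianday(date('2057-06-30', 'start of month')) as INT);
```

`start of month` rewinds 2057-06-30 to 2057-06-01.
29 days remain in June 2057 after the 1st (30 − 1).
Full months from July 2057 through December 2058 contribute their day counts.
Then 2 days into January 2059.
Total: 29 + 31 + 31 + 30 + 31 + 30 + 31 + 31 + 28 + 31 + 30 + 31 + 30 + 31 + 31 + 30 + 31 + 30 + 31 + 2 = 580.

580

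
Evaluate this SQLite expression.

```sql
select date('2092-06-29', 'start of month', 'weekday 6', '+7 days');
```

`start of month` rewinds 2092-06-29 to 2092-06-01.
`weekday 6` advances to the next Saturday; 2092-06-01 is a Sunday, so it moves forward to 2092-06-07.
Advancing 7 more days within June lands on 2092-06-14.

2092-06-14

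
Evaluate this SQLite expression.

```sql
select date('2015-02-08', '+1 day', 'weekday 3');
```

Advancing 1 more day within February lands on 2015-02-09.
`weekday 3` advances to the next Wednesday; 2015-02-09 is a Monday, so it moves forward to 2015-02-11.

2015-02-11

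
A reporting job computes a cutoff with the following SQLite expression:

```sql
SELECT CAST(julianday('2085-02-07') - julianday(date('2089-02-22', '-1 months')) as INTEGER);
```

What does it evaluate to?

-1445

Adding -1 month to 2089-02-22 gives 2089-01-22.
21 days remain in February 2085 after the 7th (28 − 7).
Full months from March 2085 through December 2088 contribute their day counts.
Then 22 days into January 2089.
Total: 21 + 31 + 30 + 31 + 30 + 31 + 31 + 30 + 31 + 30 + 31 + 31 + 28 + 31 + 30 + 31 + 30 + 31 + 31 + 30 + 31 + 30 + 31 + 31 + 28 + 31 + 30 + 31 + 30 + 31 + 31 + 30 + 31 + 30 + 31 + 31 + 29 + 31 + 30 + 31 + 30 + 31 + 31 + 30 + 31 + 30 + 31 + 22 = 1445.
The subtraction is earlier − later, so the result is −1445 → -1445.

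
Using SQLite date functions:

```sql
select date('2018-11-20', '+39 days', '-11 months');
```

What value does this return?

2018-01-29

November 2018 has 30 days; 10 remain after the 20th, so 11 days reach 2018-12-01.
Advancing 28 more days within December lands on 2018-12-29.
Adding -11 months to 2018-12-29 gives 2018-01-29.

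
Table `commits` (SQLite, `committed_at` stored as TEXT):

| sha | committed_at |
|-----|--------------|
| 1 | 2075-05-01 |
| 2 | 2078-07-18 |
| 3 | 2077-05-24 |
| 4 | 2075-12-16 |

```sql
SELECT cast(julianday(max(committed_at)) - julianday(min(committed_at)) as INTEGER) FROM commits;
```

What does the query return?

1174

MIN = 2075-05-01, MAX = 2078-07-18.
30 days remain in May 2075 after the 1st (31 − 1).
Full months from June 2075 through June 2078 contribute their day counts.
Then 18 days into July 2078.
Total: 30 + 30 + 31 + 31 + 30 + 31 + 30 + 31 + 31 + 29 + 31 + 30 + 31 + 30 + 31 + 31 + 30 + 31 + 30 + 31 + 31 + 28 + 31 + 30 + 31 + 30 + 31 + 31 + 30 + 31 + 30 + 31 + 31 + 28 + 31 + 30 + 31 + 30 + 18 = 1174.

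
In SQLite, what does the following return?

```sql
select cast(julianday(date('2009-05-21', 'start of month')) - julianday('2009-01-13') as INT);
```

108

`start of month` rewinds 2009-05-21 to 2009-05-01.
18 days remain in January 2009 after the 13th (31 − 13).
February 2009: 28 days.
March 2009: 31 days.
April 2009: 30 days.
Then 1 day into May 2009.
Total: 18 + 28 + 31 + 30 + 1 = 108.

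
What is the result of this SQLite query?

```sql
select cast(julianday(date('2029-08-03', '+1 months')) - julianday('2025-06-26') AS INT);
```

Adding +1 month to 2029-08-03 gives 2029-09-03.
4 days remain in June 2025 after the 26th (30 − 26).
Full months from July 2025 through August 2029 contribute their day counts.
Then 3 days into September 2029.
Total: 4 + 31 + 31 + 30 + 31 + 30 + 31 + 31 + 28 + 31 + 30 + 31 + 30 + 31 + 31 + 30 + 31 + 30 + 31 + 31 + 28 + 31 + 30 + 31 + 30 + 31 + 31 + 30 + 31 + 30 + 31 + 31 + 29 + 31 + 30 + 31 + 30 + 31 + 31 + 30 + 31 + 30 + 31 + 31 + 28 + 31 + 30 + 31 + 30 + 31 + 31 + 3 = 1530.

1530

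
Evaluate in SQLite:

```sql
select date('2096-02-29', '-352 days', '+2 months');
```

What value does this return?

2095-05-14

Applying '-352 days' to 2096-02-29: counting 352 days back gives 2095-03-14.
Adding +2 months to 2095-03-14 gives 2095-05-14.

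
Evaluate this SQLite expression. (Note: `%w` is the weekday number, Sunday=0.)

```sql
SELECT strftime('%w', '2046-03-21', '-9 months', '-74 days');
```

First apply '-9 months', '-74 days': 2046-03-21 → 2045-04-08.
2045-04-08 is a Saturday; with Sunday=0 that is 6.

6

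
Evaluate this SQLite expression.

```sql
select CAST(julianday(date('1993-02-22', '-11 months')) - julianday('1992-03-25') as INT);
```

-3

Adding -11 months to 1993-02-22 gives 1992-03-22.
Both dates are in March 1992: 25 − 22 = 3.
The subtraction is earlier − later, so the result is −3 → -3.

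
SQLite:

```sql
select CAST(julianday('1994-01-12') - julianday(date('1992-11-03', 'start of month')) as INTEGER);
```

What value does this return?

`start of month` rewinds 1992-11-03 to 1992-11-01.
29 days remain in November 1992 after the 1st (30 − 1).
Full months from December 1992 through December 1993 contribute their day counts.
Then 12 days into January 1994.
Total: 29 + 31 + 31 + 28 + 31 + 30 + 31 + 30 + 31 + 31 + 30 + 31 + 30 + 31 + 12 = 437.

437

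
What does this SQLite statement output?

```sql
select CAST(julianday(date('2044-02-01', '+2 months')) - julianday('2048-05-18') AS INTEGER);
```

Adding +2 months to 2044-02-01 gives 2044-04-01.
29 days remain in April 2044 after the 1st (30 − 1).
Full months from May 2044 through April 2048 contribute their day counts.
Then 18 days into May 2048.
Total: 29 + 31 + 30 + 31 + 31 + 30 + 31 + 30 + 31 + 31 + 28 + 31 + 30 + 31 + 30 + 31 + 31 + 30 + 31 + 30 + 31 + 31 + 28 + 31 + 30 + 31 + 30 + 31 + 31 + 30 + 31 + 30 + 31 + 31 + 28 + 31 + 30 + 31 + 30 + 31 + 31 + 30 + 31 + 30 + 31 + 31 + 29 + 31 + 30 + 18 = 1508.
The subtraction is earlier − later, so the result is −1508 → -1508.

-1508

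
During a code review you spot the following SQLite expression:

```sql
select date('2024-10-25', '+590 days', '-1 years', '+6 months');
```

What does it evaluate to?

2025-12-07

Applying '+590 days' to 2024-10-25: counting 590 days forward gives 2026-06-07.
Adding -1 year to 2026-06-07 gives 2025-06-07.
Adding +6 months to 2025-06-07 gives 2025-12-07.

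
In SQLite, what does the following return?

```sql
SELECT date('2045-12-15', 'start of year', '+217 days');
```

`start of year` rewinds 2045-12-15 to 2045-01-01.
Applying '+217 days' to 2045-01-01: counting 217 days forward gives 2045-08-06.

2045-08-06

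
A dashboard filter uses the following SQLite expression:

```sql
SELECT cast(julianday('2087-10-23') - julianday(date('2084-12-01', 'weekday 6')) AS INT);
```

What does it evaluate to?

`weekday 6` advances to the next Saturday; 2084-12-01 is a Friday, so it moves forward to 2084-12-02.
29 days remain in December 2084 after the 2nd (31 − 2).
Full months from January 2085 through September 2087 contribute their day counts.
Then 23 days into October 2087.
Total: 29 + 31 + 28 + 31 + 30 + 31 + 30 + 31 + 31 + 30 + 31 + 30 + 31 + 31 + 28 + 31 + 30 + 31 + 30 + 31 + 31 + 30 + 31 + 30 + 31 + 31 + 28 + 31 + 30 + 31 + 30 + 31 + 31 + 30 + 23 = 1055.

1055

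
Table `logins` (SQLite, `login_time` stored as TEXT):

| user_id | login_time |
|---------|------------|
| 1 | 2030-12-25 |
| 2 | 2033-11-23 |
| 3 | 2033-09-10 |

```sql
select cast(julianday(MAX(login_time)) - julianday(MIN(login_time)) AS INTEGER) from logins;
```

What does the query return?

MIN = 2030-12-25, MAX = 2033-11-23.
6 days remain in December 2030 after the 25th (31 − 25).
Full months from January 2031 through October 2033 contribute their day counts.
Then 23 days into November 2033.
Total: 6 + 31 + 28 + 31 + 30 + 31 + 30 + 31 + 31 + 30 + 31 + 30 + 31 + 31 + 29 + 31 + 30 + 31 + 30 + 31 + 31 + 30 + 31 + 30 + 31 + 31 + 28 + 31 + 30 + 31 + 30 + 31 + 31 + 30 + 31 + 23 = 1064.

1064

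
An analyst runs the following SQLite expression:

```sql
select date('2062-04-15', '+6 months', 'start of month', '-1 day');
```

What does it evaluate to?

Adding +6 months to 2062-04-15 gives 2062-10-15.
`start of month` rewinds 2062-10-15 to 2062-10-01.
Going back 1 day from 2062-10-01 reaches 2062-09-30 (last day of September, 30 days).

2062-09-30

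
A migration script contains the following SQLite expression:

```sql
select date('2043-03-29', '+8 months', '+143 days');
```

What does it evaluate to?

Adding +8 months to 2043-03-29 gives 2043-11-29.
Applying '+143 days' to 2043-11-29: counting 143 days forward gives 2044-04-20.

2044-04-20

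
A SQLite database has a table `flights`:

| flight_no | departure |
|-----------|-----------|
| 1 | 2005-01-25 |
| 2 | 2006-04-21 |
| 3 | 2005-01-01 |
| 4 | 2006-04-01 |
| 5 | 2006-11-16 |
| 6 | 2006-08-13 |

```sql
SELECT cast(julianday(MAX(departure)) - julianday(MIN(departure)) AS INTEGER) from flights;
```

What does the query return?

684

MIN = 2005-01-01, MAX = 2006-11-16.
30 days remain in January 2005 after the 1st (31 − 1).
Full months from February 2005 through October 2006 contribute their day counts.
Then 16 days into November 2006.
Total: 30 + 28 + 31 + 30 + 31 + 30 + 31 + 31 + 30 + 31 + 30 + 31 + 31 + 28 + 31 + 30 + 31 + 30 + 31 + 31 + 30 + 31 + 16 = 684.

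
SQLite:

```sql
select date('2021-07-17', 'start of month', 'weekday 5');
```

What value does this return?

`start of month` rewinds 2021-07-17 to 2021-07-01.
`weekday 5` advances to the next Friday; 2021-07-01 is a Thursday, so it moves forward to 2021-07-02.

2021-07-02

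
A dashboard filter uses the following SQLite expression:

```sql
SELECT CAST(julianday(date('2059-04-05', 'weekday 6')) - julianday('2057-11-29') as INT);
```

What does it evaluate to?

492

`weekday 6` advances to the next Saturday; 2059-04-05 is already a Saturday, so it stays at 2059-04-05.
1 day remains in November 2057 after the 29th (30 − 29).
Full months from December 2057 through March 2059 contribute their day counts.
Then 5 days into April 2059.
Total: 1 + 31 + 31 + 28 + 31 + 30 + 31 + 30 + 31 + 31 + 30 + 31 + 30 + 31 + 31 + 28 + 31 + 5 = 492.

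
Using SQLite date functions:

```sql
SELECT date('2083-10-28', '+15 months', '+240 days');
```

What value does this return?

Adding +15 months to 2083-10-28 gives 2085-01-28.
Applying '+240 days' to 2085-01-28: counting 240 days forward gives 2085-09-25.

2085-09-25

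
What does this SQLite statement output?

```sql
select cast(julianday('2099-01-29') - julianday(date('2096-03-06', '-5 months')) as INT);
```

Adding -5 months to 2096-03-06 gives 2095-10-06.
25 days remain in October 2095 after the 6th (31 − 6).
Full months from November 2095 through December 2098 contribute their day counts.
Then 29 days into January 2099.
Total: 25 + 30 + 31 + 31 + 29 + 31 + 30 + 31 + 30 + 31 + 31 + 30 + 31 + 30 + 31 + 31 + 28 + 31 + 30 + 31 + 30 + 31 + 31 + 30 + 31 + 30 + 31 + 31 + 28 + 31 + 30 + 31 + 30 + 31 + 31 + 30 + 31 + 30 + 31 + 29 = 1211.

1211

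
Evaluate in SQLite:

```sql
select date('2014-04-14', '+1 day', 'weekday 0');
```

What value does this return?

2014-04-20

Advancing 1 more day within April lands on 2014-04-15.
`weekday 0` advances to the next Sunday; 2014-04-15 is a Tuesday, so it moves forward to 2014-04-20.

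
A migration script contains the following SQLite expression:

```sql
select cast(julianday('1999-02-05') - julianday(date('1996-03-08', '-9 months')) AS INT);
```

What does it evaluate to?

1338

Adding -9 months to 1996-03-08 gives 1995-06-08.
22 days remain in June 1995 after the 8th (30 − 8).
Full months from July 1995 through January 1999 contribute their day counts.
Then 5 days into February 1999.
Total: 22 + 31 + 31 + 30 + 31 + 30 + 31 + 31 + 29 + 31 + 30 + 31 + 30 + 31 + 31 + 30 + 31 + 30 + 31 + 31 + 28 + 31 + 30 + 31 + 30 + 31 + 31 + 30 + 31 + 30 + 31 + 31 + 28 + 31 + 30 + 31 + 30 + 31 + 31 + 30 + 31 + 30 + 31 + 31 + 5 = 1338.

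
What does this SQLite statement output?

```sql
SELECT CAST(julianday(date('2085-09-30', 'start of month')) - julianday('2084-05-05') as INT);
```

484

`start of month` rewinds 2085-09-30 to 2085-09-01.
26 days remain in May 2084 after the 5th (31 − 5).
Full months from June 2084 through August 2085 contribute their day counts.
Then 1 day into September 2085.
Total: 26 + 30 + 31 + 31 + 30 + 31 + 30 + 31 + 31 + 28 + 31 + 30 + 31 + 30 + 31 + 31 + 1 = 484.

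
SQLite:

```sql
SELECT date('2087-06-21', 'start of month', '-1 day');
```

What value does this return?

`start of month` rewinds 2087-06-21 to 2087-06-01.
Going back 1 day from 2087-06-01 reaches 2087-05-31 (last day of May, 31 days).

2087-05-31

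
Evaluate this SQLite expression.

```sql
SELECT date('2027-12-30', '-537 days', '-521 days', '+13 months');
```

Applying '-537 days' to 2027-12-30: counting 537 days back gives 2026-07-11.
Applying '-521 days' to 2026-07-11: counting 521 days back gives 2025-02-05.
Adding +13 months to 2025-02-05 gives 2026-03-05.

2026-03-05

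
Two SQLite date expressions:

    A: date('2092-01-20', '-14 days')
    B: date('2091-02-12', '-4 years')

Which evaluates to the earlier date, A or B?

B

A = 2092-01-06.
B = 2087-02-12.
B is earlier.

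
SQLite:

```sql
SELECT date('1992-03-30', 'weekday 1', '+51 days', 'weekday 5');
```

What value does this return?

1992-05-22

`weekday 1` advances to the next Monday; 1992-03-30 is already a Monday, so it stays at 1992-03-30.
Applying '+51 days' to 1992-03-30: counting 51 days forward gives 1992-05-20.
`weekday 5` advances to the next Friday; 1992-05-20 is a Wednesday, so it moves forward to 1992-05-22.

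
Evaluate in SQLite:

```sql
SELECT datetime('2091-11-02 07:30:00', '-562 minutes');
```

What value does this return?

2091-11-01 22:08:00

562 minutes = 9h 22m; -562 minutes from 2091-11-02 07:30:00 is 2091-11-01 22:08:00 (crosses midnight).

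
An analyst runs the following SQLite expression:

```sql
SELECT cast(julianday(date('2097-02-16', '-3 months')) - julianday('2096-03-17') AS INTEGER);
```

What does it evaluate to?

244

Adding -3 months to 2097-02-16 gives 2096-11-16.
14 days remain in March 2096 after the 17th (31 − 17).
Full months from April 2096 through October 2096 contribute their day counts.
Then 16 days into November 2096.
Total: 14 + 30 + 31 + 30 + 31 + 31 + 30 + 31 + 16 = 244.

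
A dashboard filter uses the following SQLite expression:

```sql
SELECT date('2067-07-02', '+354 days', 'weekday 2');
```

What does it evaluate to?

2068-06-26

Applying '+354 days' to 2067-07-02: counting 354 days forward gives 2068-06-20.
`weekday 2` advances to the next Tuesday; 2068-06-20 is a Wednesday, so it moves forward to 2068-06-26.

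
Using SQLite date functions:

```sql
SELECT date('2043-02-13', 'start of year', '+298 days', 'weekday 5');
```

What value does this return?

2043-10-30

`start of year` rewinds 2043-02-13 to 2043-01-01.
Applying '+298 days' to 2043-01-01: counting 298 days forward gives 2043-10-26.
`weekday 5` advances to the next Friday; 2043-10-26 is a Monday, so it moves forward to 2043-10-30.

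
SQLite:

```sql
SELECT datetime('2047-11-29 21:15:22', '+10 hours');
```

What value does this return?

2047-11-30 07:15:22

+10 hours from 2047-11-29 21:15:22 is 2047-11-30 07:15:22 (crosses midnight).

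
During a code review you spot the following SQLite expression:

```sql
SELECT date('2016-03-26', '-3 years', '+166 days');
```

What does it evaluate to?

Adding -3 years to 2016-03-26 gives 2013-03-26.
Applying '+166 days' to 2013-03-26: counting 166 days forward gives 2013-09-08.

2013-09-08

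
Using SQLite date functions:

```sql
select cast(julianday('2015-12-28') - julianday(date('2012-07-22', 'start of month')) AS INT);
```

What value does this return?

`start of month` rewinds 2012-07-22 to 2012-07-01.
30 days remain in July 2012 after the 1st (31 − 1).
Full months from August 2012 through November 2015 contribute their day counts.
Then 28 days into December 2015.
Total: 30 + 31 + 30 + 31 + 30 + 31 + 31 + 28 + 31 + 30 + 31 + 30 + 31 + 31 + 30 + 31 + 30 + 31 + 31 + 28 + 31 + 30 + 31 + 30 + 31 + 31 + 30 + 31 + 30 + 31 + 31 + 28 + 31 + 30 + 31 + 30 + 31 + 31 + 30 + 31 + 30 + 28 = 1275.

1275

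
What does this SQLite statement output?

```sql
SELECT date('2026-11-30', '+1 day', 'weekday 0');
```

2026-12-06

November 2026 has 30 days; 0 remain after the 30th, so 1 days reach 2026-12-01.
`weekday 0` advances to the next Sunday; 2026-12-01 is a Tuesday, so it moves forward to 2026-12-06.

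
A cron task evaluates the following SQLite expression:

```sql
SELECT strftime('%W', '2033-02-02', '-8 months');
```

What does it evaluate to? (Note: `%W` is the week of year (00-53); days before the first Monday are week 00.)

First apply '-8 months': 2033-02-02 → 2032-06-02.
2032-06-02 is a Wednesday. SQLite's %W counts Mondays since the year started; the result is 22.

22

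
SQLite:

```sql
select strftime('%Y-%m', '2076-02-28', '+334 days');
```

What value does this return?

2077-01

First apply '+334 days': 2076-02-28 → 2077-01-27.
`%Y-%m` extracts the year-month: 2077-01.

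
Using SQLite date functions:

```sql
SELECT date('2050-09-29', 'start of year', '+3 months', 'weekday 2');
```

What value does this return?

`start of year` rewinds 2050-09-29 to 2050-01-01.
Adding +3 months to 2050-01-01 gives 2050-04-01.
`weekday 2` advances to the next Tuesday; 2050-04-01 is a Friday, so it moves forward to 2050-04-05.

2050-04-05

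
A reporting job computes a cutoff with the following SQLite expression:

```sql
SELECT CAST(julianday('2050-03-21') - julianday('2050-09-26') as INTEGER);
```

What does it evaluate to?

10 days remain in March 2050 after the 21st (31 − 21).
April 2050: 30 days.
May 2050: 31 days.
June 2050: 30 days.
July 2050: 31 days.
August 2050: 31 days.
Then 26 days into September 2050.
Total: 10 + 30 + 31 + 30 + 31 + 31 + 26 = 189.
The subtraction is earlier − later, so the result is −189 → -189.

-189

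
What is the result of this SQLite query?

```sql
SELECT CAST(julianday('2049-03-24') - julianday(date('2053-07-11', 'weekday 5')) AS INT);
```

-1570

`weekday 5` advances to the next Friday; 2053-07-11 is already a Friday, so it stays at 2053-07-11.
7 days remain in March 2049 after the 24th (31 − 24).
Full months from April 2049 through June 2053 contribute their day counts.
Then 11 days into July 2053.
Total: 7 + 30 + 31 + 30 + 31 + 31 + 30 + 31 + 30 + 31 + 31 + 28 + 31 + 30 + 31 + 30 + 31 + 31 + 30 + 31 + 30 + 31 + 31 + 28 + 31 + 30 + 31 + 30 + 31 + 31 + 30 + 31 + 30 + 31 + 31 + 29 + 31 + 30 + 31 + 30 + 31 + 31 + 30 + 31 + 30 + 31 + 31 + 28 + 31 + 30 + 31 + 30 + 11 = 1570.
The subtraction is earlier − later, so the result is −1570 → -1570.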